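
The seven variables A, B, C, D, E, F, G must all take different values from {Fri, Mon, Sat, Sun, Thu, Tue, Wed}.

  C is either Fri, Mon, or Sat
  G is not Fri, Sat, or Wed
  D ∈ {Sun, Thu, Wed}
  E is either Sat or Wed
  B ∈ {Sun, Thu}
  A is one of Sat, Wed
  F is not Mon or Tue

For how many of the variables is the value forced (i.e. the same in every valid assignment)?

The 7 variables draw from only 7 values {Fri, Mon, Sat, Sun, Thu, Tue, Wed}, so each is used; only G can be Tue, hence G = Tue.
Among the 6 still-open variables, Mon fits only C (and all 6 values in {Fri, Mon, Sat, Sun, Thu, Wed} must be used), so C = Mon.
The 5 still-open variables draw from only 5 values {Fri, Sat, Sun, Thu, Wed}, so each is used; only F can be Fri, hence F = Fri.
The 2 variables A and E are confined to {Sat, Wed}, which locks those values in; drop them from D.
Determined: C=Mon, F=Fri, G=Tue. The other variables each still have more than one consistent value. That makes 3.

3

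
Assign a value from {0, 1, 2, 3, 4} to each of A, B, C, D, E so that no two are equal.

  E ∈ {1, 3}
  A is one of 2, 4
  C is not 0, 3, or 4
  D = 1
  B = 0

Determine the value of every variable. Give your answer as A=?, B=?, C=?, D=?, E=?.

A=4, B=0, C=2, D=1, E=3

B has just one choice, so B = 0.
D has just one choice, so D = 1. Eliminate 1 elsewhere: C, E.
That leaves E = 3.
That leaves C = 2. Remove 2 from A.
A has just one choice, so A = 4.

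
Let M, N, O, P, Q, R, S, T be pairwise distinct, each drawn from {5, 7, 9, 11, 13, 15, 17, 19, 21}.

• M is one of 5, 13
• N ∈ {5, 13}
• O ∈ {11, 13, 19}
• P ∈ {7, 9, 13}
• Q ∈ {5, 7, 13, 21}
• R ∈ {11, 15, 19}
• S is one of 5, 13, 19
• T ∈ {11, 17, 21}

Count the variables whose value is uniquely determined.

M and N between them cover only {5, 13} — a naked pair. Remove those values from O, P, Q, S.
S has just one choice, so S = 19. Remove 19 from O, R.
O's domain is down to {11}, so O = 11. Remove 11 from R, T.
R must be 15 (only option left).
Determined: O=11, R=15, S=19. The other variables each still have more than one consistent value. That makes 3.

3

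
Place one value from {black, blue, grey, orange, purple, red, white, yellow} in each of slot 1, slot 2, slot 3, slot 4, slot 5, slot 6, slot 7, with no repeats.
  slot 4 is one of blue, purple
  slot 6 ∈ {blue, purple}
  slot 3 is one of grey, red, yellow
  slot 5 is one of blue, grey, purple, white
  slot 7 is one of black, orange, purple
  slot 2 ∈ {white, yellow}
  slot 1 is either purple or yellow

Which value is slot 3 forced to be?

The 2 variables slot 4 and slot 6 are confined to {blue, purple}, which locks those values in; drop them from slot 1, slot 5, slot 7.
That leaves slot 1 = yellow. Strike yellow from slot 2, slot 3.
That leaves slot 2 = white. So slot 5 can't be white.
slot 5's domain is down to {grey}, so slot 5 = grey. Remove grey from slot 3.
So slot 3 = red.

red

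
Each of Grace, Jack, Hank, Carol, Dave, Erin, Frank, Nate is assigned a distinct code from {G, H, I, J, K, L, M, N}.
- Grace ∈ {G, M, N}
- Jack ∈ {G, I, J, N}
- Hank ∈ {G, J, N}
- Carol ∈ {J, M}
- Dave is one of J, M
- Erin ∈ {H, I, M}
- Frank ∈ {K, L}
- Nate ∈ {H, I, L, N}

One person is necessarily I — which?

The 8 variables together cover exactly {G, H, I, J, K, L, M, N} — 8 values for 8 variables — and K appears only in Frank's list, so Frank = K.
Among the 7 still-open variables, L fits only Nate (and all 7 values in {G, H, I, J, L, M, N} must be used), so Nate = L.
The 6 still-open variables draw from only 6 values {G, H, I, J, M, N}, so each is used; only Erin can be H, hence Erin = H.
Among the 5 still-open variables, I fits only Jack (and all 5 values in {G, I, J, M, N} must be used), so Jack = I.

Jack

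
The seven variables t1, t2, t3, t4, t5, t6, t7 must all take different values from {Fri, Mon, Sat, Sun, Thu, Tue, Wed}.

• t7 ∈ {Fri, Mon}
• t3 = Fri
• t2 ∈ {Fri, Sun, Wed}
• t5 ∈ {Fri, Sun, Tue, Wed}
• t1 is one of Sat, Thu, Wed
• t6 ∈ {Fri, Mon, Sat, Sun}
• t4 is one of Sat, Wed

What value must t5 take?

t3 must be Fri (only option left). Remove Fri from t2, t5, t6, t7.
t7's domain is down to {Mon}, so t7 = Mon. Remove Mon from t6.
Among the 5 still-open variables, Thu fits only t1 (and all 5 values in {Sat, Sun, Thu, Tue, Wed} must be used), so t1 = Thu.
Among the 4 still-open variables, Tue fits only t5 (and all 4 values in {Sat, Sun, Tue, Wed} must be used), so t5 = Tue.

Tue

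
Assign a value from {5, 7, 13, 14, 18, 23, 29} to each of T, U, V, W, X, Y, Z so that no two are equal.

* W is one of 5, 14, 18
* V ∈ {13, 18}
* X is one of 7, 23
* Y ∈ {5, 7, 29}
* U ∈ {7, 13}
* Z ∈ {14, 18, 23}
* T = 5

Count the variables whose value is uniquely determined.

2

T must be 5 (only option left). Remove 5 from W, Y.
Among the 6 still-open variables, 29 fits only Y (and all 6 values in {7, 13, 14, 18, 23, 29} must be used), so Y = 29.
Determined: T=5, Y=29. The other variables each still have more than one consistent value. That makes 2.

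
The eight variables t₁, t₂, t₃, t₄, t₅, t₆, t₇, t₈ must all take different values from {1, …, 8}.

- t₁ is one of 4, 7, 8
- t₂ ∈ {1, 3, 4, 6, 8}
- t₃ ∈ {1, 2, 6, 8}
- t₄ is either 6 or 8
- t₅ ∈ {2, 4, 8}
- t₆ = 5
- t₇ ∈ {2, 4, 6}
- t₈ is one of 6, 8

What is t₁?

t₆'s domain is down to {5}, so t₆ = 5.
The 7 still-open variables draw from only 7 values {1, 2, 3, 4, 6, 7, 8}, so each is used; only t₂ can be 3, hence t₂ = 3.
Among the 6 still-open variables, 1 fits only t₃ (and all 6 values in {1, 2, 4, 6, 7, 8} must be used), so t₃ = 1.
The 5 still-open variables together cover exactly {2, 4, 6, 7, 8} — 5 values for 5 variables — and 7 appears only in t₁'s list, so t₁ = 7.

7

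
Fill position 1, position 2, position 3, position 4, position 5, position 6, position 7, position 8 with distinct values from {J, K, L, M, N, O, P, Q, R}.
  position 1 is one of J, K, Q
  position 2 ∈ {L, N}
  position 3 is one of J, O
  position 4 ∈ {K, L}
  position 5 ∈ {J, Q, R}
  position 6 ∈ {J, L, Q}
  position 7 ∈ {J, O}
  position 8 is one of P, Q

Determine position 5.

R

The 8 variables draw from only 8 values {J, K, L, N, O, P, Q, R}, so each is used; only position 2 can be N, hence position 2 = N.
Among the 7 still-open variables, P fits only position 8 (and all 7 values in {J, K, L, O, P, Q, R} must be used), so position 8 = P.
The 6 still-open variables together cover exactly {J, K, L, O, Q, R} — 6 values for 6 variables — and R appears only in position 5's list, so position 5 = R.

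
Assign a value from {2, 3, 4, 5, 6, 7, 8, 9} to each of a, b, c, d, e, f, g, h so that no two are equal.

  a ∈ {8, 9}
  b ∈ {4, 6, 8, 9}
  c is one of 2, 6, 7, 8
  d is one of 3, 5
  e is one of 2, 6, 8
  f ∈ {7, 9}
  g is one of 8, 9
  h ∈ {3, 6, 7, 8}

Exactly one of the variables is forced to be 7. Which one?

The 8 variables together cover exactly {2, 3, 4, 5, 6, 7, 8, 9} — 8 values for 8 variables — and 4 appears only in b's list, so b = 4.
Among the 7 still-open variables, 5 fits only d (and all 7 values in {2, 3, 5, 6, 7, 8, 9} must be used), so d = 5.
The 6 still-open variables draw from only 6 values {2, 3, 6, 7, 8, 9}, so each is used; only h can be 3, hence h = 3.
a and g between them cover only {8, 9} — a naked pair. Remove those values from c, e, f.
So 7 goes to f.

f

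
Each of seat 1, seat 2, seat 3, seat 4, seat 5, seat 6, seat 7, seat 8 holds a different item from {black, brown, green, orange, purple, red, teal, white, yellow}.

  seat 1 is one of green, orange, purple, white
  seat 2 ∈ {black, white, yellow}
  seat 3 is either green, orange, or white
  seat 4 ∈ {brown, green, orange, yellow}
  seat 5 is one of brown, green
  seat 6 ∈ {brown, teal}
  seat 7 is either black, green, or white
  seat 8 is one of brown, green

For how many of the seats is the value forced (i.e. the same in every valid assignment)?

2

The 8 variables together cover exactly {black, brown, green, orange, purple, teal, white, yellow} — 8 values for 8 variables — and purple appears only in seat 1's list, so seat 1 = purple.
The 7 still-open variables draw from only 7 values {black, brown, green, orange, teal, white, yellow}, so each is used; only seat 6 can be teal, hence seat 6 = teal.
seat 5 and seat 8 share exactly the 2 values {brown, green}; by pigeonhole those values go to them, so strike brown, green from seat 3, seat 4, seat 7.
Determined: seat 1=purple, seat 6=teal. The other seats each still have more than one consistent value. That makes 2.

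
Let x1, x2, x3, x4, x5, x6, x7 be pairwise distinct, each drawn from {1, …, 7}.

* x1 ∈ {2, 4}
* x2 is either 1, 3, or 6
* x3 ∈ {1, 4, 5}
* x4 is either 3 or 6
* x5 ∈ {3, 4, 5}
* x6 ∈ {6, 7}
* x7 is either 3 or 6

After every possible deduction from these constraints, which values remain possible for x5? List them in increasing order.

4, 5

The 7 variables together cover exactly {1, 2, 3, 4, 5, 6, 7} — 7 values for 7 variables — and 2 appears only in x1's list, so x1 = 2.
The 6 still-open variables together cover exactly {1, 3, 4, 5, 6, 7} — 6 values for 6 variables — and 7 appears only in x6's list, so x6 = 7.
x4 and x7 between them cover only {3, 6} — a naked pair. Remove those values from x2, x5.
x2 has just one choice, so x2 = 1. So x3 can't be 1.
No further eliminations apply; x5 can still be any of 4, 5.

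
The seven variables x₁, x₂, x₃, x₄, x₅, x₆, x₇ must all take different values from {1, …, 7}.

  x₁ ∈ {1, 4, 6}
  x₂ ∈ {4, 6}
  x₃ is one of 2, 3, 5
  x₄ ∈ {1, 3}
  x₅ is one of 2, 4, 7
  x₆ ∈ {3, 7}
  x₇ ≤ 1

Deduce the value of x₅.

2

x₇'s domain is down to {1}, so x₇ = 1. Eliminate 1 elsewhere: x₁, x₄.
x₄ must be 3 (only option left). Remove 3 from x₃, x₆.
x₆ must be 7 (only option left). Eliminate 7 elsewhere: x₅.
The 4 still-open variables draw from only 4 values {2, 4, 5, 6}, so each is used; only x₃ can be 5, hence x₃ = 5.
The 3 still-open variables draw from only 3 values {2, 4, 6}, so each is used; only x₅ can be 2, hence x₅ = 2.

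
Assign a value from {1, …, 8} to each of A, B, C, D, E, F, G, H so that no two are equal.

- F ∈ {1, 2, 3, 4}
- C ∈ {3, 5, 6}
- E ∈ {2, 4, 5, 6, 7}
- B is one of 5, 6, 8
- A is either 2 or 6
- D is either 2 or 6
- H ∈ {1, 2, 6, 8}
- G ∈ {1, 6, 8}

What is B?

The 8 variables draw from only 8 values {1, 2, 3, 4, 5, 6, 7, 8}, so each is used; only E can be 7, hence E = 7.
Among the 7 still-open variables, 4 fits only F (and all 7 values in {1, 2, 3, 4, 5, 6, 8} must be used), so F = 4.
The 6 still-open variables draw from only 6 values {1, 2, 3, 5, 6, 8}, so each is used; only C can be 3, hence C = 3.
The 5 still-open variables draw from only 5 values {1, 2, 5, 6, 8}, so each is used; only B can be 5, hence B = 5.

5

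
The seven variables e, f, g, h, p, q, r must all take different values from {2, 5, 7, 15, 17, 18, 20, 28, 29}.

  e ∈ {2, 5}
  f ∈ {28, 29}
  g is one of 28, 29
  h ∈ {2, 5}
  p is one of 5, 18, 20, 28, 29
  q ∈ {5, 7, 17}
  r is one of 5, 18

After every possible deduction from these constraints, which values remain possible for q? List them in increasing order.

7, 17

e and h share exactly the 2 values {2, 5}; by pigeonhole those values go to them, so strike 2, 5 from p, q, r.
r's domain is down to {18}, so r = 18. So p can't be 18.
f and g share exactly the 2 values {28, 29}; by pigeonhole those values go to them, so strike 28, 29 from p.
That leaves p = 20.
No further eliminations apply; q can still be any of 7, 17.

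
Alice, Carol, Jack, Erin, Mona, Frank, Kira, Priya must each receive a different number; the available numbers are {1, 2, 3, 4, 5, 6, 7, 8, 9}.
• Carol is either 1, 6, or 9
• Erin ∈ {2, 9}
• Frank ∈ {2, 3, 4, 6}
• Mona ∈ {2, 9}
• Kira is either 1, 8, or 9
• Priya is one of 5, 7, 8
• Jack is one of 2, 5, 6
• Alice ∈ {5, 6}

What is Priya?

7

Erin and Mona between them cover only {2, 9} — a naked pair. Remove those values from Carol, Jack, Frank, Kira.
The 2 variables Alice and Jack are confined to {5, 6}, which locks those values in; drop them from Carol, Frank, Priya.
Carol's domain is down to {1}, so Carol = 1. So Kira can't be 1.
Kira's domain is down to {8}, so Kira = 8. Strike 8 from Priya.
So Priya = 7.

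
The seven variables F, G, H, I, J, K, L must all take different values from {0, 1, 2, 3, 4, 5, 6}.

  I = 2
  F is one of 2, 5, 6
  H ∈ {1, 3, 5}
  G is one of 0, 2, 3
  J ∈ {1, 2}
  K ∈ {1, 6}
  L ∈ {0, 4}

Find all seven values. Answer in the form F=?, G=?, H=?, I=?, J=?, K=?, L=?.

F=5, G=0, H=3, I=2, J=1, K=6, L=4

I has just one choice, so I = 2. Remove 2 from F, G, J.
J's domain is down to {1}, so J = 1. Strike 1 from H, K.
K has just one choice, so K = 6. Strike 6 from F.
F has just one choice, so F = 5. Strike 5 from H.
H has just one choice, so H = 3. Eliminate 3 elsewhere: G.
G has just one choice, so G = 0. Strike 0 from L.
L must be 4 (only option left).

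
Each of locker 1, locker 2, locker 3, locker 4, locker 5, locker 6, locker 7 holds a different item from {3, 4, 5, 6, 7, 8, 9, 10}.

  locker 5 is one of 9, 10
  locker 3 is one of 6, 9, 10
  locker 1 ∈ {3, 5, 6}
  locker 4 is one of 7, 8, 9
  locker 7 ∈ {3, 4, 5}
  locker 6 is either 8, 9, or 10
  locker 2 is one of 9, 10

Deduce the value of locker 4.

locker 2 and locker 5 share exactly the 2 values {9, 10}; by pigeonhole those values go to them, so strike 9, 10 from locker 3, locker 4, locker 6.
locker 3's domain is down to {6}, so locker 3 = 6. So locker 1 can't be 6.
locker 6 must be 8 (only option left). Remove 8 from locker 4.
So locker 4 = 7.

7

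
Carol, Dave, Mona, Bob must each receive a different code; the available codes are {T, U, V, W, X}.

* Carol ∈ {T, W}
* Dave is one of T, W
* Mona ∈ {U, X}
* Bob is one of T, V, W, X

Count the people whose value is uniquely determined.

0

Carol and Dave share exactly the 2 values {T, W}; by pigeonhole those values go to them, so strike T, W from Bob.
Determined: none. The other people each still have more than one consistent value. That makes 0.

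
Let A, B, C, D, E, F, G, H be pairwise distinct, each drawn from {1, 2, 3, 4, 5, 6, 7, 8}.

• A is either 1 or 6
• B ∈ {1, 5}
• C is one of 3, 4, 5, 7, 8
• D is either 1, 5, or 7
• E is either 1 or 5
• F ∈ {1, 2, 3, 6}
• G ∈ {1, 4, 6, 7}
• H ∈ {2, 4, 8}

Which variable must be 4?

B and E between them cover only {1, 5} — a naked pair. Remove those values from A, C, D, F, G.
A must be 6 (only option left). Eliminate 6 elsewhere: F, G.
That leaves D = 7. Remove 7 from C, G.
So 4 goes to G.

G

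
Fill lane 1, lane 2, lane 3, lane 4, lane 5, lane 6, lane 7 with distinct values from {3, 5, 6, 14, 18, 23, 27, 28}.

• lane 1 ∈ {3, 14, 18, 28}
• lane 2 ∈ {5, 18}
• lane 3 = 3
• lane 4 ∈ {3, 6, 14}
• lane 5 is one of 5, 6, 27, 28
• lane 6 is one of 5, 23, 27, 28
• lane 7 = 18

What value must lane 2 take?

5

lane 3 must be 3 (only option left). Eliminate 3 elsewhere: lane 1, lane 4.
lane 7 has just one choice, so lane 7 = 18. Remove 18 from lane 1, lane 2.
So lane 2 = 5.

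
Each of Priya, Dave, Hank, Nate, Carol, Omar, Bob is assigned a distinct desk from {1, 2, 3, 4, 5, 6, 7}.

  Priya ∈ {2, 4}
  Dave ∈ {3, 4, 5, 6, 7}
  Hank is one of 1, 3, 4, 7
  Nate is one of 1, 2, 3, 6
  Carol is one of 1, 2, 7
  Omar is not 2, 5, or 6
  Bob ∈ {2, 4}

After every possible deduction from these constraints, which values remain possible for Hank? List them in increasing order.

1, 3, 7

The 7 variables draw from only 7 values {1, 2, 3, 4, 5, 6, 7}, so each is used; only Dave can be 5, hence Dave = 5.
The 6 still-open variables together cover exactly {1, 2, 3, 4, 6, 7} — 6 values for 6 variables — and 6 appears only in Nate's list, so Nate = 6.
Priya and Bob share exactly the 2 values {2, 4}; by pigeonhole those values go to them, so strike 2, 4 from Hank, Carol, Omar.
No further eliminations apply; Hank can still be any of 1, 3, 7.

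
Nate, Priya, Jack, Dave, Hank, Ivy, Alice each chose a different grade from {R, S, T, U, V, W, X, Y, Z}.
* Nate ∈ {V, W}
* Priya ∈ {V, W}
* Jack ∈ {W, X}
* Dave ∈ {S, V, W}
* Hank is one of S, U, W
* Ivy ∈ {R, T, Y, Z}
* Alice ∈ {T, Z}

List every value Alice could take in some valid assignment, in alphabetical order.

Nate and Priya between them cover only {V, W} — a naked pair. Remove those values from Jack, Dave, Hank.
Jack's domain is down to {X}, so Jack = X.
Dave has just one choice, so Dave = S. Strike S from Hank.
Hank must be U (only option left).
No further eliminations apply; Alice can still be any of T, Z.

T, Z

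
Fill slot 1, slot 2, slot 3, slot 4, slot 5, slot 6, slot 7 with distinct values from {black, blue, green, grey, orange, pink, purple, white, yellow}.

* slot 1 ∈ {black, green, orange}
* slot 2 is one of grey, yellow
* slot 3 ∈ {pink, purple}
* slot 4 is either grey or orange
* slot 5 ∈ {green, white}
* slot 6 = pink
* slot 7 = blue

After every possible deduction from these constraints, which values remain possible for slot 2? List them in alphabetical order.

slot 6 must be pink (only option left). Strike pink from slot 3.
slot 7 has just one choice, so slot 7 = blue.
slot 3's domain is down to {purple}, so slot 3 = purple.
No further eliminations apply; slot 2 can still be any of grey, yellow.

grey, yellow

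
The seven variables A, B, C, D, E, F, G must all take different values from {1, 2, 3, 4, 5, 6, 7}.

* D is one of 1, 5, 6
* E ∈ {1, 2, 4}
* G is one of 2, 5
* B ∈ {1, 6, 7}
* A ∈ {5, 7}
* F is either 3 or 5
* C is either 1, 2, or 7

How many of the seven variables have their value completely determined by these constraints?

2

The 7 variables together cover exactly {1, 2, 3, 4, 5, 6, 7} — 7 values for 7 variables — and 3 appears only in F's list, so F = 3.
Among the 6 still-open variables, 4 fits only E (and all 6 values in {1, 2, 4, 5, 6, 7} must be used), so E = 4.
Determined: E=4, F=3. The other variables each still have more than one consistent value. That makes 2.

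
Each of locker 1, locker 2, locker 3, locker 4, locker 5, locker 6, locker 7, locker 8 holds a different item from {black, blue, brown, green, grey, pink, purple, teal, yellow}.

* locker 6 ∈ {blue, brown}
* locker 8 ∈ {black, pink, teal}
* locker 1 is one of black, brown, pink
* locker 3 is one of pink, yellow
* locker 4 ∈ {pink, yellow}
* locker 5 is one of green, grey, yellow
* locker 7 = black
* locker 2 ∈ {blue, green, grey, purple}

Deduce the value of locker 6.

locker 7 has just one choice, so locker 7 = black. So locker 1, locker 8 can't be black.
The 2 variables locker 3 and locker 4 are confined to {pink, yellow}, which locks those values in; drop them from locker 1, locker 5, locker 8.
That leaves locker 1 = brown. Remove brown from locker 6.
So locker 6 = blue.

blue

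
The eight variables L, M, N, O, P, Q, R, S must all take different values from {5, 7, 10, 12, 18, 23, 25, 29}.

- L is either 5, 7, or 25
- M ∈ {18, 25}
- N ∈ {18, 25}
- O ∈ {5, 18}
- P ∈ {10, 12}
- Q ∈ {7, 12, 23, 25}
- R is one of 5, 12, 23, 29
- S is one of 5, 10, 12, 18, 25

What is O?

Among the 8 variables, 29 fits only R (and all 8 values in {5, 7, 10, 12, 18, 23, 25, 29} must be used), so R = 29.
The 7 still-open variables draw from only 7 values {5, 7, 10, 12, 18, 23, 25}, so each is used; only Q can be 23, hence Q = 23.
Among the 6 still-open variables, 7 fits only L (and all 6 values in {5, 7, 10, 12, 18, 25} must be used), so L = 7.
M and N share exactly the 2 values {18, 25}; by pigeonhole those values go to them, so strike 18, 25 from O, S.
So O = 5.

5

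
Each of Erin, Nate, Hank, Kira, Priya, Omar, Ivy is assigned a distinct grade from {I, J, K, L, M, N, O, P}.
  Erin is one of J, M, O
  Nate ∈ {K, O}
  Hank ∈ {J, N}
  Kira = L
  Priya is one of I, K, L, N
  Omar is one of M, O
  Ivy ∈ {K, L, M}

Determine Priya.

I

Kira must be L (only option left). Eliminate L elsewhere: Priya, Ivy.
The 6 still-open variables together cover exactly {I, J, K, M, N, O} — 6 values for 6 variables — and I appears only in Priya's list, so Priya = I.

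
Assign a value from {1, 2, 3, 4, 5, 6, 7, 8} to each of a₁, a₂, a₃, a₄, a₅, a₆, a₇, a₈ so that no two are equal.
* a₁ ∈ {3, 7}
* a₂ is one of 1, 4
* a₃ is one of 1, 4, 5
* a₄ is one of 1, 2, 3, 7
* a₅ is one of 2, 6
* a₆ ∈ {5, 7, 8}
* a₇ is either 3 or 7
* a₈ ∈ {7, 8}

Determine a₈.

8

The 8 variables draw from only 8 values {1, 2, 3, 4, 5, 6, 7, 8}, so each is used; only a₅ can be 6, hence a₅ = 6.
Among the 7 still-open variables, 2 fits only a₄ (and all 7 values in {1, 2, 3, 4, 5, 7, 8} must be used), so a₄ = 2.
a₁ and a₇ share exactly the 2 values {3, 7}; by pigeonhole those values go to them, so strike 3, 7 from a₆, a₈.
So a₈ = 8.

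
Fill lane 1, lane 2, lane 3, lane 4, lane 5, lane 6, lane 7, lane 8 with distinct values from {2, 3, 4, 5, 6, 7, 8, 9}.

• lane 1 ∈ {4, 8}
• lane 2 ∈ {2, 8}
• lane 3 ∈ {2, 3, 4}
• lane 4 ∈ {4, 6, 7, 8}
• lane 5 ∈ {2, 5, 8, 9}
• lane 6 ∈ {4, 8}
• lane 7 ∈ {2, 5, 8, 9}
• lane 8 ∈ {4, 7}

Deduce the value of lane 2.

Among the 8 variables, 3 fits only lane 3 (and all 8 values in {2, 3, 4, 5, 6, 7, 8, 9} must be used), so lane 3 = 3.
Among the 7 still-open variables, 6 fits only lane 4 (and all 7 values in {2, 4, 5, 6, 7, 8, 9} must be used), so lane 4 = 6.
The 6 still-open variables together cover exactly {2, 4, 5, 7, 8, 9} — 6 values for 6 variables — and 7 appears only in lane 8's list, so lane 8 = 7.
lane 1 and lane 6 share exactly the 2 values {4, 8}; by pigeonhole those values go to them, so strike 4, 8 from lane 2, lane 5, lane 7.
So lane 2 = 2.

2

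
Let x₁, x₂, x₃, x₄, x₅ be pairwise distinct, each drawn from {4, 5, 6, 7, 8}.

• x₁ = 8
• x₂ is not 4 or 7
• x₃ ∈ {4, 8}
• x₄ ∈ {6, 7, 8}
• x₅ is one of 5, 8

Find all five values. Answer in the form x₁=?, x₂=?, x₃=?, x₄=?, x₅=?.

x₁=8, x₂=6, x₃=4, x₄=7, x₅=5

x₁ must be 8 (only option left). Remove 8 from x₂, x₃, x₄, x₅.
x₃'s domain is down to {4}, so x₃ = 4.
x₅ must be 5 (only option left). So x₂ can't be 5.
x₂'s domain is down to {6}, so x₂ = 6. Eliminate 6 elsewhere: x₄.
x₄ has just one choice, so x₄ = 7.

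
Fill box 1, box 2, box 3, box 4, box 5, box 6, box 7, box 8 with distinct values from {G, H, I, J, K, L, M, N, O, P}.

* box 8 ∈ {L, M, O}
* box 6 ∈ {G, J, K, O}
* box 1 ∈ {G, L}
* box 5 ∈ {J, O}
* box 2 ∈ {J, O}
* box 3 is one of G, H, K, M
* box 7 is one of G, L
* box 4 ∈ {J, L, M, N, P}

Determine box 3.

H

The 2 variables box 1 and box 7 are confined to {G, L}, which locks those values in; drop them from box 3, box 4, box 6, box 8.
box 2 and box 5 share exactly the 2 values {J, O}; by pigeonhole those values go to them, so strike J, O from box 4, box 6, box 8.
box 6 must be K (only option left). Remove K from box 3.
box 8 must be M (only option left). Remove M from box 3, box 4.
So box 3 = H.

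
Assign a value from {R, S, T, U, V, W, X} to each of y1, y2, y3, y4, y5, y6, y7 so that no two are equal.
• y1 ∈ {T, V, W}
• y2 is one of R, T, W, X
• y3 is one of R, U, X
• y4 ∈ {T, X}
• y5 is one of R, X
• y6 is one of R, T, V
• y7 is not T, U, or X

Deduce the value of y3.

U

The 7 variables draw from only 7 values {R, S, T, U, V, W, X}, so each is used; only y7 can be S, hence y7 = S.
The 6 still-open variables together cover exactly {R, T, U, V, W, X} — 6 values for 6 variables — and U appears only in y3's list, so y3 = U.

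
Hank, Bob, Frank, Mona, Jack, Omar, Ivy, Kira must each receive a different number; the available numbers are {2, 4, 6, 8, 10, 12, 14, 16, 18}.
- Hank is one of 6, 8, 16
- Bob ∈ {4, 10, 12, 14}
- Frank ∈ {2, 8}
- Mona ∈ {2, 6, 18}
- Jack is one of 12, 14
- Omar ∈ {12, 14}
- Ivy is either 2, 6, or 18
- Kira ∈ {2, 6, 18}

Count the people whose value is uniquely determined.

2

Jack and Omar share exactly the 2 values {12, 14}; by pigeonhole those values go to them, so strike 12, 14 from Bob.
The 3 variables Mona, Ivy, Kira are confined to {2, 6, 18}, which locks those values in; drop them from Hank, Frank.
Frank's domain is down to {8}, so Frank = 8. Strike 8 from Hank.
Hank's domain is down to {16}, so Hank = 16.
Determined: Hank=16, Frank=8. The other people each still have more than one consistent value. That makes 2.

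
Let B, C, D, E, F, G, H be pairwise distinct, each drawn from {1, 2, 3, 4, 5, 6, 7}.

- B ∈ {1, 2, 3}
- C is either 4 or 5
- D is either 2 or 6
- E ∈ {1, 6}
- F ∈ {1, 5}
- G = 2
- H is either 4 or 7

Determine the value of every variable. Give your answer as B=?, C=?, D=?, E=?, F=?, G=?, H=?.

B=3, C=4, D=6, E=1, F=5, G=2, H=7

G's domain is down to {2}, so G = 2. Remove 2 from B, D.
D has just one choice, so D = 6. Remove 6 from E.
That leaves E = 1. Strike 1 from B, F.
F must be 5 (only option left). Eliminate 5 elsewhere: C.
B must be 3 (only option left).
C must be 4 (only option left). Strike 4 from H.
H must be 7 (only option left).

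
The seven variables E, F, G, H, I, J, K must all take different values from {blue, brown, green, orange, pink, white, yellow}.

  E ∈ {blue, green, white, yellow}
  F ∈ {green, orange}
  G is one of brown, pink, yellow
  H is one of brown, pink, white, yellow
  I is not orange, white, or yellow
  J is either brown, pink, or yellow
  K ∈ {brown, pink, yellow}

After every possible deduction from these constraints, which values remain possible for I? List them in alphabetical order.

blue, green

The 7 variables together cover exactly {blue, brown, green, orange, pink, white, yellow} — 7 values for 7 variables — and orange appears only in F's list, so F = orange.
G, J, K share exactly the 3 values {brown, pink, yellow}; by pigeonhole those values go to them, so strike brown, pink, yellow from E, H, I.
That leaves H = white. Eliminate white elsewhere: E.
No further eliminations apply; I can still be any of blue, green.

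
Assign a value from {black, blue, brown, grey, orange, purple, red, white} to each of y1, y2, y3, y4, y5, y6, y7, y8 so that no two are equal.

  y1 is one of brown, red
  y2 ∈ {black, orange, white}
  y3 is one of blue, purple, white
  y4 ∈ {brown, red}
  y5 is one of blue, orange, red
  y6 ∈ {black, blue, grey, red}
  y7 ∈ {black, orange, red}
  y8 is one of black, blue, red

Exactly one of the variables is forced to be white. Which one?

y2

The 8 variables draw from only 8 values {black, blue, brown, grey, orange, purple, red, white}, so each is used; only y6 can be grey, hence y6 = grey.
Among the 7 still-open variables, purple fits only y3 (and all 7 values in {black, blue, brown, orange, purple, red, white} must be used), so y3 = purple.
The 6 still-open variables draw from only 6 values {black, blue, brown, orange, red, white}, so each is used; only y2 can be white, hence y2 = white.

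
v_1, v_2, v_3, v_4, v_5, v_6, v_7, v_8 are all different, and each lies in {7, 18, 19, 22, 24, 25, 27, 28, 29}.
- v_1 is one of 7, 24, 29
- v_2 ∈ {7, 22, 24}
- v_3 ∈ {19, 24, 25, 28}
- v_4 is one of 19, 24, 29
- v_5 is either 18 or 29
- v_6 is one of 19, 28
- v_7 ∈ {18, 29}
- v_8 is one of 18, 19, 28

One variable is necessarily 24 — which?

v_4

The 8 variables together cover exactly {7, 18, 19, 22, 24, 25, 28, 29} — 8 values for 8 variables — and 22 appears only in v_2's list, so v_2 = 22.
Among the 7 still-open variables, 7 fits only v_1 (and all 7 values in {7, 18, 19, 24, 25, 28, 29} must be used), so v_1 = 7.
The 6 still-open variables together cover exactly {18, 19, 24, 25, 28, 29} — 6 values for 6 variables — and 25 appears only in v_3's list, so v_3 = 25.
The 5 still-open variables draw from only 5 values {18, 19, 24, 28, 29}, so each is used; only v_4 can be 24, hence v_4 = 24.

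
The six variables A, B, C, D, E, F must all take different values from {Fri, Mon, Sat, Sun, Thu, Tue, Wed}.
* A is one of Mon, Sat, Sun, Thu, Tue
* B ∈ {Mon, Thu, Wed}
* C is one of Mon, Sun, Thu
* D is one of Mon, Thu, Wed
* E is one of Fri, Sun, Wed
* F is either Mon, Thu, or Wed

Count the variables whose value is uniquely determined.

2

B, D, F between them cover only {Mon, Thu, Wed} — a naked triple. Remove those values from A, C, E.
That leaves C = Sun. Remove Sun from A, E.
E has just one choice, so E = Fri.
Determined: C=Sun, E=Fri. The other variables each still have more than one consistent value. That makes 2.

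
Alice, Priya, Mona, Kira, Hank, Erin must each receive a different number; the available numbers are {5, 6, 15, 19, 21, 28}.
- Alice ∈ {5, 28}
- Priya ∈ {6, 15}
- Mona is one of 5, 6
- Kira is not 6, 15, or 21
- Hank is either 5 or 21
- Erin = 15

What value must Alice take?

Erin must be 15 (only option left). Remove 15 from Priya.
That leaves Priya = 6. Strike 6 from Mona.
That leaves Mona = 5. Strike 5 from Alice, Kira, Hank.
So Alice = 28.

28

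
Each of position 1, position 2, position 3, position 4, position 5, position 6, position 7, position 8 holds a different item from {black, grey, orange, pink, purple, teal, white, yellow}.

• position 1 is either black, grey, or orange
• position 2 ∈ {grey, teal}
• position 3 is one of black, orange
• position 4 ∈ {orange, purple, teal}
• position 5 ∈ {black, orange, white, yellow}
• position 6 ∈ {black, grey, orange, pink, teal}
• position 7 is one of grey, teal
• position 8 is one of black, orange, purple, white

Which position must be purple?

position 4

The 8 variables draw from only 8 values {black, grey, orange, pink, purple, teal, white, yellow}, so each is used; only position 6 can be pink, hence position 6 = pink.
The 7 still-open variables together cover exactly {black, grey, orange, purple, teal, white, yellow} — 7 values for 7 variables — and yellow appears only in position 5's list, so position 5 = yellow.
The 6 still-open variables draw from only 6 values {black, grey, orange, purple, teal, white}, so each is used; only position 8 can be white, hence position 8 = white.
The 5 still-open variables together cover exactly {black, grey, orange, purple, teal} — 5 values for 5 variables — and purple appears only in position 4's list, so position 4 = purple.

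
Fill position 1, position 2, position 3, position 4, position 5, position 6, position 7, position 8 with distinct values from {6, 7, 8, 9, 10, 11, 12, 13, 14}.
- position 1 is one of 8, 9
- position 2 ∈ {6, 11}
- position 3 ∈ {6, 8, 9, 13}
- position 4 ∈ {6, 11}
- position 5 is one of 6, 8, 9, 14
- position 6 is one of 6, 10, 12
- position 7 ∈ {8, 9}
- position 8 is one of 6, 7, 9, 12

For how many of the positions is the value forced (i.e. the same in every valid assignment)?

2

The 2 variables position 1 and position 7 are confined to {8, 9}, which locks those values in; drop them from position 3, position 5, position 8.
position 2 and position 4 share exactly the 2 values {6, 11}; by pigeonhole those values go to them, so strike 6, 11 from position 3, position 5, position 6, position 8.
That leaves position 3 = 13.
position 5 has just one choice, so position 5 = 14.
Determined: position 3=13, position 5=14. The other positions each still have more than one consistent value. That makes 2.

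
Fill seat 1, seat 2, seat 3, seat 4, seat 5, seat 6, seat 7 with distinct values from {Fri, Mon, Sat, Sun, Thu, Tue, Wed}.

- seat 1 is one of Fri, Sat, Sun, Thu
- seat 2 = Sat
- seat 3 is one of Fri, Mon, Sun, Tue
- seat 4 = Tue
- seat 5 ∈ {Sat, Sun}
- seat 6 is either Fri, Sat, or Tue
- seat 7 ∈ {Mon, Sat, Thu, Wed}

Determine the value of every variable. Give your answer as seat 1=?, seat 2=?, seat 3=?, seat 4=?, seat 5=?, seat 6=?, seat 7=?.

seat 1=Thu, seat 2=Sat, seat 3=Mon, seat 4=Tue, seat 5=Sun, seat 6=Fri, seat 7=Wed

seat 2 has just one choice, so seat 2 = Sat. So seat 1, seat 5, seat 6, seat 7 can't be Sat.
That leaves seat 4 = Tue. So seat 3, seat 6 can't be Tue.
That leaves seat 5 = Sun. Eliminate Sun elsewhere: seat 1, seat 3.
seat 6 has just one choice, so seat 6 = Fri. Strike Fri from seat 1, seat 3.
seat 1 has just one choice, so seat 1 = Thu. So seat 7 can't be Thu.
seat 3's domain is down to {Mon}, so seat 3 = Mon. Strike Mon from seat 7.
That leaves seat 7 = Wed.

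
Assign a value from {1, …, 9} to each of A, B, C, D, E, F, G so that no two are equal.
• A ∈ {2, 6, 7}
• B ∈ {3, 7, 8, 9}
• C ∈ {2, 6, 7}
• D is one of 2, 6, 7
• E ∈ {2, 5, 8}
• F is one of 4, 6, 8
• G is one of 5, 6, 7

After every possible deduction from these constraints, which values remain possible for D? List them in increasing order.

A, C, D between them cover only {2, 6, 7} — a naked triple. Remove those values from B, E, F, G.
G has just one choice, so G = 5. Remove 5 from E.
E must be 8 (only option left). Strike 8 from B, F.
F has just one choice, so F = 4.
No further eliminations apply; D can still be any of 2, 6, 7.

2, 6, 7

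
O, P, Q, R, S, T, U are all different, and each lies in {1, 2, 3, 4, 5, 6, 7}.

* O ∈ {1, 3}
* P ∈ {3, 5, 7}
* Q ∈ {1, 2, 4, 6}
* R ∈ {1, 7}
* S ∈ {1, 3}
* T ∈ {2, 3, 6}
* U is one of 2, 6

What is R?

Among the 7 variables, 4 fits only Q (and all 7 values in {1, 2, 3, 4, 5, 6, 7} must be used), so Q = 4.
The 6 still-open variables draw from only 6 values {1, 2, 3, 5, 6, 7}, so each is used; only P can be 5, hence P = 5.
The 5 still-open variables together cover exactly {1, 2, 3, 6, 7} — 5 values for 5 variables — and 7 appears only in R's list, so R = 7.

7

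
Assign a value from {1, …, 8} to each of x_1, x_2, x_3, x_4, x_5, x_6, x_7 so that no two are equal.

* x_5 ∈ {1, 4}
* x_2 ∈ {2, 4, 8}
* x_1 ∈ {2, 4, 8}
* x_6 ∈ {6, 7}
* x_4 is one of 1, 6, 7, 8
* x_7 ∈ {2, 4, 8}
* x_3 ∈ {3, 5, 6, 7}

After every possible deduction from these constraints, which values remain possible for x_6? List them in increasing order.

The 3 variables x_1, x_2, x_7 are confined to {2, 4, 8}, which locks those values in; drop them from x_4, x_5.
x_5 must be 1 (only option left). Remove 1 from x_4.
The 2 variables x_4 and x_6 are confined to {6, 7}, which locks those values in; drop them from x_3.
No further eliminations apply; x_6 can still be any of 6, 7.

6, 7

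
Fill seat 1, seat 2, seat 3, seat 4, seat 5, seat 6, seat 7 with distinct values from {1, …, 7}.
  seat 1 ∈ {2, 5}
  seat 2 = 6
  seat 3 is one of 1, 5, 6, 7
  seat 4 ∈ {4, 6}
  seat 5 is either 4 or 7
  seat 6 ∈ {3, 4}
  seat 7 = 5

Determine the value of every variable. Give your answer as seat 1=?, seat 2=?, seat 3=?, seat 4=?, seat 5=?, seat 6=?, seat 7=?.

seat 1=2, seat 2=6, seat 3=1, seat 4=4, seat 5=7, seat 6=3, seat 7=5

seat 2 must be 6 (only option left). Remove 6 from seat 3, seat 4.
That leaves seat 4 = 4. Remove 4 from seat 5, seat 6.
seat 5's domain is down to {7}, so seat 5 = 7. Strike 7 from seat 3.
seat 6's domain is down to {3}, so seat 6 = 3.
seat 7 must be 5 (only option left). Strike 5 from seat 1, seat 3.
seat 1 must be 2 (only option left).
seat 3 has just one choice, so seat 3 = 1.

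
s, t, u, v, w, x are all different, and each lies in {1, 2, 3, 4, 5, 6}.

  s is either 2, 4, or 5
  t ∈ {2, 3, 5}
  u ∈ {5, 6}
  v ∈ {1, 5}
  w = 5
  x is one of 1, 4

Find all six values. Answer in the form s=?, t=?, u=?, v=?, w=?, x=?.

w must be 5 (only option left). So s, t, u, v can't be 5.
u must be 6 (only option left).
v's domain is down to {1}, so v = 1. Remove 1 from x.
x must be 4 (only option left). Eliminate 4 elsewhere: s.
s's domain is down to {2}, so s = 2. Remove 2 from t.
t has just one choice, so t = 3.

s=2, t=3, u=6, v=1, w=5, x=4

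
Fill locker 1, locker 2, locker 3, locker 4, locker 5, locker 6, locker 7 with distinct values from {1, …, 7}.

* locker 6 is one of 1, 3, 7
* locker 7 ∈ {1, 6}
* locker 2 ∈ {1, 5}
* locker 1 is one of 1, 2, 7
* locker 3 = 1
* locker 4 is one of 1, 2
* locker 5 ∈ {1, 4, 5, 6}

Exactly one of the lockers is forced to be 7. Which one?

locker 3 has just one choice, so locker 3 = 1. Remove 1 from locker 1, locker 2, locker 4, locker 5, locker 6, locker 7.
locker 4 has just one choice, so locker 4 = 2. Strike 2 from locker 1.
So 7 goes to locker 1.

locker 1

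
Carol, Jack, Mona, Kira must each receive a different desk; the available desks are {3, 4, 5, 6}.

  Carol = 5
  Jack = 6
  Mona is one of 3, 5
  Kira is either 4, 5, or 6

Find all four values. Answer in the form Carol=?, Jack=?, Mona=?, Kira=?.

Carol's domain is down to {5}, so Carol = 5. Eliminate 5 elsewhere: Mona, Kira.
Jack has just one choice, so Jack = 6. So Kira can't be 6.
That leaves Mona = 3.
Kira's domain is down to {4}, so Kira = 4.

Carol=5, Jack=6, Mona=3, Kira=4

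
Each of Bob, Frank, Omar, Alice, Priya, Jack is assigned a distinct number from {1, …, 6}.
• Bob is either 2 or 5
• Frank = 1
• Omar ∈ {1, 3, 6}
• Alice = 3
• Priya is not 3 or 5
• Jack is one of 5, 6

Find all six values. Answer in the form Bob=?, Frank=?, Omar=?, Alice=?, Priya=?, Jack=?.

Bob=2, Frank=1, Omar=6, Alice=3, Priya=4, Jack=5

Frank has just one choice, so Frank = 1. Remove 1 from Omar, Priya.
Alice's domain is down to {3}, so Alice = 3. So Omar can't be 3.
Omar must be 6 (only option left). So Priya, Jack can't be 6.
Jack's domain is down to {5}, so Jack = 5. Eliminate 5 elsewhere: Bob.
Bob has just one choice, so Bob = 2. Strike 2 from Priya.
Priya must be 4 (only option left).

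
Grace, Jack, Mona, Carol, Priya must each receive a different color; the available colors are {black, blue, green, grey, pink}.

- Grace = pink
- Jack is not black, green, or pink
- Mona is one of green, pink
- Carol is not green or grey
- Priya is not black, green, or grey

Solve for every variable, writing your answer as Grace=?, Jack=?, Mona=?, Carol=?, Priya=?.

Grace=pink, Jack=grey, Mona=green, Carol=black, Priya=blue

Grace must be pink (only option left). So Mona, Carol, Priya can't be pink.
Mona has just one choice, so Mona = green.
Priya has just one choice, so Priya = blue. Remove blue from Jack, Carol.
Jack's domain is down to {grey}, so Jack = grey.
That leaves Carol = black.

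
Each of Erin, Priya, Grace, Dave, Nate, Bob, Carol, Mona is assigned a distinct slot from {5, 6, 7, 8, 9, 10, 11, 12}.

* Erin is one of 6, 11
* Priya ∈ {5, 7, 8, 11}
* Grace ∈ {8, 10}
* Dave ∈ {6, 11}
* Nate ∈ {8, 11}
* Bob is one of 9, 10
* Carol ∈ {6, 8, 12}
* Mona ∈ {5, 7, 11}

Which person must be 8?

The 8 variables together cover exactly {5, 6, 7, 8, 9, 10, 11, 12} — 8 values for 8 variables — and 9 appears only in Bob's list, so Bob = 9.
The 7 still-open variables draw from only 7 values {5, 6, 7, 8, 10, 11, 12}, so each is used; only Grace can be 10, hence Grace = 10.
Among the 6 still-open variables, 12 fits only Carol (and all 6 values in {5, 6, 7, 8, 11, 12} must be used), so Carol = 12.
The 2 variables Erin and Dave are confined to {6, 11}, which locks those values in; drop them from Priya, Nate, Mona.
So 8 goes to Nate.

Nate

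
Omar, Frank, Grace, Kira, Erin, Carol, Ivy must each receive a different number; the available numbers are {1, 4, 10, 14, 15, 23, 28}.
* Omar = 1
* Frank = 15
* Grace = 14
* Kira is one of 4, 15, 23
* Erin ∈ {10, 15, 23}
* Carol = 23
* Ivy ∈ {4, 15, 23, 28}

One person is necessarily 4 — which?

Omar's domain is down to {1}, so Omar = 1.
That leaves Frank = 15. So Kira, Erin, Ivy can't be 15.
Grace's domain is down to {14}, so Grace = 14.
That leaves Carol = 23. Remove 23 from Kira, Erin, Ivy.
So 4 goes to Kira.

Kira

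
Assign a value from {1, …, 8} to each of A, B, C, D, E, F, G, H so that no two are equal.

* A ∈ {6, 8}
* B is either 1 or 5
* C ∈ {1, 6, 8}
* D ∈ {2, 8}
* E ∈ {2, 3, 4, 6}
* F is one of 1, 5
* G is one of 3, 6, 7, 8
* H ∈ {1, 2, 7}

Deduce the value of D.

Among the 8 variables, 4 fits only E (and all 8 values in {1, 2, 3, 4, 5, 6, 7, 8} must be used), so E = 4.
The 7 still-open variables draw from only 7 values {1, 2, 3, 5, 6, 7, 8}, so each is used; only G can be 3, hence G = 3.
Among the 6 still-open variables, 7 fits only H (and all 6 values in {1, 2, 5, 6, 7, 8} must be used), so H = 7.
The 5 still-open variables together cover exactly {1, 2, 5, 6, 8} — 5 values for 5 variables — and 2 appears only in D's list, so D = 2.

2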